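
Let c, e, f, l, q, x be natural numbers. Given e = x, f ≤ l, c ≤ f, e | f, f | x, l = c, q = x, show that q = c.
e = x and e | f, thus x | f. Since f | x, x = f. Since q = x, q = f. Because l = c and f ≤ l, f ≤ c. c ≤ f, so f = c. Since q = f, q = c.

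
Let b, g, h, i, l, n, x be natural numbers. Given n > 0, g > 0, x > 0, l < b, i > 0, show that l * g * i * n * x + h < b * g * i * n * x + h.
Since l < b and g > 0, l * g < b * g. i > 0, so l * g * i < b * g * i. n > 0, so l * g * i * n < b * g * i * n. Since x > 0, l * g * i * n * x < b * g * i * n * x. Then l * g * i * n * x + h < b * g * i * n * x + h.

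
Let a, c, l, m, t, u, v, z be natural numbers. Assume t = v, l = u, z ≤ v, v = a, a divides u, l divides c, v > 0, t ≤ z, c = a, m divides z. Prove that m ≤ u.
c = a and l divides c, thus l divides a. l = u, so u divides a. a divides u, so a = u. Since v = a, v = u. t = v and t ≤ z, hence v ≤ z. z ≤ v, so z = v. m divides z, so m divides v. Since v > 0, m ≤ v. v = u, so m ≤ u.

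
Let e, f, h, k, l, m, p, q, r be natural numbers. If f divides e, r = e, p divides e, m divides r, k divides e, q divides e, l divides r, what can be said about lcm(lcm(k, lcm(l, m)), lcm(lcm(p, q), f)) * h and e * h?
lcm(lcm(k, lcm(l, m)), lcm(lcm(p, q), f)) * h divides e * h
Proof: l divides r and m divides r, thus lcm(l, m) divides r. Since r = e, lcm(l, m) divides e. k divides e, so lcm(k, lcm(l, m)) divides e. p divides e and q divides e, so lcm(p, q) divides e. Since f divides e, lcm(lcm(p, q), f) divides e. Since lcm(k, lcm(l, m)) divides e, lcm(lcm(k, lcm(l, m)), lcm(lcm(p, q), f)) divides e. Then lcm(lcm(k, lcm(l, m)), lcm(lcm(p, q), f)) * h divides e * h.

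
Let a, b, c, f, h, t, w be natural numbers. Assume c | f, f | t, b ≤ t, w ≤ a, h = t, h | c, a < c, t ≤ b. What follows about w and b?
w < b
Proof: c | f and f | t, thus c | t. h = t and h | c, hence t | c. From c | t, c = t. From t ≤ b and b ≤ t, t = b. From c = t, c = b. w ≤ a and a < c, thus w < c. Since c = b, w < b.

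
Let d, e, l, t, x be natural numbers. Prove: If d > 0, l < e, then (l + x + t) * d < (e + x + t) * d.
l < e, therefore l + x < e + x. Then l + x + t < e + x + t. d > 0, so (l + x + t) * d < (e + x + t) * d.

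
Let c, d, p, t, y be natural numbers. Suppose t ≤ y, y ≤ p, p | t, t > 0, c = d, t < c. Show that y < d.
p | t and t > 0, therefore p ≤ t. Since y ≤ p, y ≤ t. Since t ≤ y, t = y. Since c = d and t < c, t < d. From t = y, y < d.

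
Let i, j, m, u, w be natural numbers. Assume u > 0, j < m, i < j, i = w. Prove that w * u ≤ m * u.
i = w and i < j, therefore w < j. j < m, so w < m. Since u > 0, by multiplying by a positive, w * u < m * u. Then w * u ≤ m * u.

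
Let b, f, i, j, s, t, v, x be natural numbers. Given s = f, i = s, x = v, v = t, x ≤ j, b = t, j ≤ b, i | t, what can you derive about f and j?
f | j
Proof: x = v and v = t, thus x = t. x ≤ j, so t ≤ j. From b = t and j ≤ b, j ≤ t. Since t ≤ j, t = j. i | t, so i | j. i = s, so s | j. s = f, so f | j.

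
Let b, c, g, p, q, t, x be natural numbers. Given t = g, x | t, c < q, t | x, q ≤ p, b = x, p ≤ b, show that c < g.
x | t and t | x, hence x = t. Because b = x, b = t. From t = g, b = g. p ≤ b, so p ≤ g. Since q ≤ p, q ≤ g. Since c < q, c < g.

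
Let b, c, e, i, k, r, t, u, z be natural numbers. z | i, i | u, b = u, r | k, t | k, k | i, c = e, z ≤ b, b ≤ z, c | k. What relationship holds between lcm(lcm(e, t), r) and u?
lcm(lcm(e, t), r) | u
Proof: c = e and c | k, so e | k. Since t | k, lcm(e, t) | k. r | k, so lcm(lcm(e, t), r) | k. Because z ≤ b and b ≤ z, z = b. Since b = u, z = u. Since z | i, u | i. i | u, so i = u. k | i, so k | u. lcm(lcm(e, t), r) | k, so lcm(lcm(e, t), r) | u.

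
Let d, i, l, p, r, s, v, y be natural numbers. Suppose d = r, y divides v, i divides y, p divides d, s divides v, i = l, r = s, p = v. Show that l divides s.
Because d = r and r = s, d = s. Because p = v and p divides d, v divides d. Since d = s, v divides s. Since s divides v, v = s. i divides y and y divides v, thus i divides v. Because v = s, i divides s. From i = l, l divides s.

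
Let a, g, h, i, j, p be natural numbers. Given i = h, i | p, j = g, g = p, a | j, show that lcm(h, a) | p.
i = h and i | p, hence h | p. Since j = g and g = p, j = p. a | j, so a | p. Since h | p, lcm(h, a) | p.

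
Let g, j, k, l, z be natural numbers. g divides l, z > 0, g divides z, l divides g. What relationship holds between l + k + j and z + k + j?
l + k + j ≤ z + k + j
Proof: Since g divides l and l divides g, g = l. Because g divides z and z > 0, g ≤ z. g = l, so l ≤ z. Then l + k ≤ z + k. Then l + k + j ≤ z + k + j.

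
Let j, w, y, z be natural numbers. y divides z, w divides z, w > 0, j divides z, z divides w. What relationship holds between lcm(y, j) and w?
lcm(y, j) ≤ w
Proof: From z divides w and w divides z, z = w. y divides z and j divides z, therefore lcm(y, j) divides z. z = w, so lcm(y, j) divides w. Since w > 0, lcm(y, j) ≤ w.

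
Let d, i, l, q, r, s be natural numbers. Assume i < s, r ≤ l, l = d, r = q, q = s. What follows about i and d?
i < d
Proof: Since r = q and q = s, r = s. Since r ≤ l, s ≤ l. Since l = d, s ≤ d. Because i < s, i < d.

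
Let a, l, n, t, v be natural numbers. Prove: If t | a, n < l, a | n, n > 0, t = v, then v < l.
Since t | a and a | n, t | n. t = v, so v | n. n > 0, so v ≤ n. n < l, so v < l.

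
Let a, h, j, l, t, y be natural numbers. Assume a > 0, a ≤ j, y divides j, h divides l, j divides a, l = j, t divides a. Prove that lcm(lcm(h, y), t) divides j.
l = j and h divides l, so h divides j. y divides j, so lcm(h, y) divides j. Because j divides a and a > 0, j ≤ a. Since a ≤ j, a = j. Since t divides a, t divides j. Since lcm(h, y) divides j, lcm(lcm(h, y), t) divides j.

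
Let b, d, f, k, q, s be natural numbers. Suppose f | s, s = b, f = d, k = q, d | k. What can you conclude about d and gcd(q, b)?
d | gcd(q, b)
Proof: k = q and d | k, therefore d | q. From s = b and f | s, f | b. f = d, so d | b. Because d | q, d | gcd(q, b).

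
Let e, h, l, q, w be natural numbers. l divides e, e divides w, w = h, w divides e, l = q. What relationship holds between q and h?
q divides h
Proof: e divides w and w divides e, so e = w. Since w = h, e = h. Since l divides e, l divides h. l = q, so q divides h.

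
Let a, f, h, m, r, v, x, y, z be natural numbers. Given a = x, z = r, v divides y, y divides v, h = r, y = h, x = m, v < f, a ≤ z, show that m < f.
Because a = x and a ≤ z, x ≤ z. Since x = m, m ≤ z. Since z = r, m ≤ r. v divides y and y divides v, thus v = y. From y = h, v = h. Since h = r, v = r. Since v < f, r < f. Since m ≤ r, m < f.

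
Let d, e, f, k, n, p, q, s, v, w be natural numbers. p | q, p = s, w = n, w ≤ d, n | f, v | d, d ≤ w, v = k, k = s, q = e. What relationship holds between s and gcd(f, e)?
s | gcd(f, e)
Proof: d ≤ w and w ≤ d, therefore d = w. Since w = n, d = n. v = k and v | d, hence k | d. k = s, so s | d. d = n, so s | n. n | f, so s | f. Since p = s and p | q, s | q. Since q = e, s | e. s | f, so s | gcd(f, e).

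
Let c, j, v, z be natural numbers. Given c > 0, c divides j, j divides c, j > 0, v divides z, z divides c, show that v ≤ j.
From c divides j and j > 0, c ≤ j. From j divides c and c > 0, j ≤ c. c ≤ j, so c = j. Because v divides z and z divides c, v divides c. Since c = j, v divides j. From j > 0, v ≤ j.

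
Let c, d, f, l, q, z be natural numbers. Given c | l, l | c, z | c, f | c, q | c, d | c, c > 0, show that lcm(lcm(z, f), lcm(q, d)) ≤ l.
Since c | l and l | c, c = l. Because z | c and f | c, lcm(z, f) | c. Since q | c and d | c, lcm(q, d) | c. Since lcm(z, f) | c, lcm(lcm(z, f), lcm(q, d)) | c. c > 0, so lcm(lcm(z, f), lcm(q, d)) ≤ c. Since c = l, lcm(lcm(z, f), lcm(q, d)) ≤ l.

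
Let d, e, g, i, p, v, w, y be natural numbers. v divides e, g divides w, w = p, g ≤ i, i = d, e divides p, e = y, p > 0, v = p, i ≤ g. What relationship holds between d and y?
d ≤ y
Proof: Since v = p and v divides e, p divides e. e divides p, so p = e. e = y, so p = y. g ≤ i and i ≤ g, hence g = i. Since i = d, g = d. Since w = p and g divides w, g divides p. Since g = d, d divides p. p > 0, so d ≤ p. Since p = y, d ≤ y.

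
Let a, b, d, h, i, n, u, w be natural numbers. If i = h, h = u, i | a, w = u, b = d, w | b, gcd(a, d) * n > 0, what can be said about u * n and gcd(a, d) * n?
u * n ≤ gcd(a, d) * n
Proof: Because i = h and h = u, i = u. i | a, so u | a. b = d and w | b, thus w | d. w = u, so u | d. u | a, so u | gcd(a, d). Then u * n | gcd(a, d) * n. gcd(a, d) * n > 0, so u * n ≤ gcd(a, d) * n.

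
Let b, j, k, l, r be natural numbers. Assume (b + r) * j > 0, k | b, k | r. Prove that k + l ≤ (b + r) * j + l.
Because k | b and k | r, k | b + r. Then k | (b + r) * j. Since (b + r) * j > 0, k ≤ (b + r) * j. Then k + l ≤ (b + r) * j + l.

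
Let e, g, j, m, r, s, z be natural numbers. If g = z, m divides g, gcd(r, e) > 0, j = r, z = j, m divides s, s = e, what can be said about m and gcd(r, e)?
m ≤ gcd(r, e)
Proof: Since g = z and z = j, g = j. Because j = r, g = r. m divides g, so m divides r. From s = e and m divides s, m divides e. Since m divides r, m divides gcd(r, e). Since gcd(r, e) > 0, m ≤ gcd(r, e).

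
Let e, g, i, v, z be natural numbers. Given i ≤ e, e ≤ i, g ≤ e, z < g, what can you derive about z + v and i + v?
z + v < i + v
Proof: e ≤ i and i ≤ e, hence e = i. z < g and g ≤ e, therefore z < e. e = i, so z < i. Then z + v < i + v.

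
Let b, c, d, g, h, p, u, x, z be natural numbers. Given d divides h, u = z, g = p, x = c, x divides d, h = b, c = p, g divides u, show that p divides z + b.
g = p and g divides u, therefore p divides u. Since u = z, p divides z. Because x = c and c = p, x = p. Since x divides d, p divides d. Because h = b and d divides h, d divides b. From p divides d, p divides b. Since p divides z, p divides z + b.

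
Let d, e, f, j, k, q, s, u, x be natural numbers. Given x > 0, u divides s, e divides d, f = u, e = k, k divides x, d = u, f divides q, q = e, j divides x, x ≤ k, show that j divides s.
q = e and f divides q, therefore f divides e. f = u, so u divides e. Since d = u and e divides d, e divides u. Since u divides e, u = e. e = k, so u = k. k divides x and x > 0, so k ≤ x. Since x ≤ k, k = x. Since u = k, u = x. Since u divides s, x divides s. Since j divides x, j divides s.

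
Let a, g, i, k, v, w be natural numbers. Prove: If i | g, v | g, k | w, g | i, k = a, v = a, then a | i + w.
g | i and i | g, thus g = i. From v = a and v | g, a | g. From g = i, a | i. k = a and k | w, thus a | w. Since a | i, a | i + w.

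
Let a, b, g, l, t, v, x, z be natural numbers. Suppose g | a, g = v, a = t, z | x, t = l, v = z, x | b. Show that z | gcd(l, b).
Because a = t and t = l, a = l. Since g = v and v = z, g = z. Because g | a, z | a. Since a = l, z | l. Since z | x and x | b, z | b. Since z | l, z | gcd(l, b).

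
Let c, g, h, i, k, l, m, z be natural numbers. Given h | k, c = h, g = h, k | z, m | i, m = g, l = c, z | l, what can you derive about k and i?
k | i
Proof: l = c and z | l, thus z | c. c = h, so z | h. Because k | z, k | h. Since h | k, h = k. m = g and g = h, so m = h. Since m | i, h | i. Since h = k, k | i.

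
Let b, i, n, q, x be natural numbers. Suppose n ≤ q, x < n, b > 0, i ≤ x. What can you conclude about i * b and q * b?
i * b < q * b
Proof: x < n and n ≤ q, thus x < q. Because i ≤ x, i < q. Since b > 0, i * b < q * b.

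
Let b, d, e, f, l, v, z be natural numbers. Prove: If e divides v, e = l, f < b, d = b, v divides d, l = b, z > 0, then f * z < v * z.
e = l and e divides v, therefore l divides v. Since l = b, b divides v. d = b and v divides d, thus v divides b. Since b divides v, b = v. f < b, so f < v. Combined with z > 0, by multiplying by a positive, f * z < v * z.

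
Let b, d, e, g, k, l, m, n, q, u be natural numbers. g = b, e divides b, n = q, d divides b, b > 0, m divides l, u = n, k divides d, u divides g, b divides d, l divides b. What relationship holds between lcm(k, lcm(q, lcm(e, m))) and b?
lcm(k, lcm(q, lcm(e, m))) ≤ b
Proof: d divides b and b divides d, hence d = b. k divides d, so k divides b. g = b and u divides g, so u divides b. u = n, so n divides b. n = q, so q divides b. m divides l and l divides b, thus m divides b. Since e divides b, lcm(e, m) divides b. Since q divides b, lcm(q, lcm(e, m)) divides b. k divides b, so lcm(k, lcm(q, lcm(e, m))) divides b. b > 0, so lcm(k, lcm(q, lcm(e, m))) ≤ b.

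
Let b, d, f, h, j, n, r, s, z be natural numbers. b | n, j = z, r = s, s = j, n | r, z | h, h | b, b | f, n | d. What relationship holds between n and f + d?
n | f + d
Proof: r = s and s = j, thus r = j. n | r, so n | j. Since j = z, n | z. z | h, so n | h. h | b, so n | b. b | n, so b = n. Since b | f, n | f. Since n | d, n | f + d.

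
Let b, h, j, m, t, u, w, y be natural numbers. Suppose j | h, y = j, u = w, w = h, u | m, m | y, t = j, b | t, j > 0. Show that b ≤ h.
u = w and w = h, thus u = h. Since u | m and m | y, u | y. u = h, so h | y. y = j, so h | j. Since j | h, j = h. Since t = j and b | t, b | j. Since j > 0, b ≤ j. j = h, so b ≤ h.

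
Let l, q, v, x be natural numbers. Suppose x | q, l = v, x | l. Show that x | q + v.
l = v and x | l, hence x | v. x | q, so x | q + v.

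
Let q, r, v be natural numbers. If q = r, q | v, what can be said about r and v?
r | v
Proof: q = r and q | v. By substitution, r | v.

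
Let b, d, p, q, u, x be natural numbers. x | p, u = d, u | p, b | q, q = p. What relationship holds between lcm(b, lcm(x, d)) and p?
lcm(b, lcm(x, d)) | p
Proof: From q = p and b | q, b | p. Because u = d and u | p, d | p. x | p, so lcm(x, d) | p. Since b | p, lcm(b, lcm(x, d)) | p.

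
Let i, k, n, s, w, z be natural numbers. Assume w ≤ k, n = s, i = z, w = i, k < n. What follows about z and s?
z < s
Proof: w ≤ k and k < n, so w < n. Since n = s, w < s. w = i, so i < s. Since i = z, z < s.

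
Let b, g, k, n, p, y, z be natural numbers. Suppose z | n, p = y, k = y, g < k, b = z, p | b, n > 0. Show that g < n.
Because k = y and g < k, g < y. Because b = z and p | b, p | z. Since z | n, p | n. Since p = y, y | n. n > 0, so y ≤ n. g < y, so g < n.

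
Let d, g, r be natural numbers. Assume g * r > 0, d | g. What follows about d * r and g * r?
d * r ≤ g * r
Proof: From d | g, d * r | g * r. g * r > 0, so d * r ≤ g * r.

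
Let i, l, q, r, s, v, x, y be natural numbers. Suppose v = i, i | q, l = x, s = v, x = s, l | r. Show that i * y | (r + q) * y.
x = s and s = v, so x = v. v = i, so x = i. From l = x and l | r, x | r. Since x = i, i | r. i | q, so i | r + q. Then i * y | (r + q) * y.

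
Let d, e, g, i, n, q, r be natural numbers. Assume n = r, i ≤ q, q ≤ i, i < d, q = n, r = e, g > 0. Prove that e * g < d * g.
Because n = r and r = e, n = e. Because i ≤ q and q ≤ i, i = q. Since i < d, q < d. Since q = n, n < d. Since n = e, e < d. Since g > 0, e * g < d * g.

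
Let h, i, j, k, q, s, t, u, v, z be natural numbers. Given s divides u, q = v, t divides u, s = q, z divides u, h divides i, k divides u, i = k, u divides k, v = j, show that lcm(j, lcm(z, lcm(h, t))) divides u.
q = v and v = j, so q = j. From s = q and s divides u, q divides u. q = j, so j divides u. k divides u and u divides k, therefore k = u. From i = k and h divides i, h divides k. Since k = u, h divides u. Since t divides u, lcm(h, t) divides u. Since z divides u, lcm(z, lcm(h, t)) divides u. j divides u, so lcm(j, lcm(z, lcm(h, t))) divides u.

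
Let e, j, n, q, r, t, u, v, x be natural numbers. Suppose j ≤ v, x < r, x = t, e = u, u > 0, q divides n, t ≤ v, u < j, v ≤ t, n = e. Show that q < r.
Because n = e and e = u, n = u. q divides n, so q divides u. Since u > 0, q ≤ u. u < j and j ≤ v, so u < v. t ≤ v and v ≤ t, therefore t = v. Because x = t and x < r, t < r. From t = v, v < r. u < v, so u < r. q ≤ u, so q < r.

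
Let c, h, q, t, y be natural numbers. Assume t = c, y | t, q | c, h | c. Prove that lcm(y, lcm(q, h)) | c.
t = c and y | t, so y | c. Because q | c and h | c, lcm(q, h) | c. Since y | c, lcm(y, lcm(q, h)) | c.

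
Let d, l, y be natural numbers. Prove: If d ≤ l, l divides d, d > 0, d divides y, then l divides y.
From l divides d and d > 0, l ≤ d. From d ≤ l, d = l. d divides y, so l divides y.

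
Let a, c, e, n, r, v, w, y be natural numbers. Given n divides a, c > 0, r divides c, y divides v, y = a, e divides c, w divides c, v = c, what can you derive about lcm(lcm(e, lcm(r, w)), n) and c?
lcm(lcm(e, lcm(r, w)), n) ≤ c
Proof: From r divides c and w divides c, lcm(r, w) divides c. e divides c, so lcm(e, lcm(r, w)) divides c. y = a and y divides v, thus a divides v. n divides a, so n divides v. v = c, so n divides c. lcm(e, lcm(r, w)) divides c, so lcm(lcm(e, lcm(r, w)), n) divides c. c > 0, so lcm(lcm(e, lcm(r, w)), n) ≤ c.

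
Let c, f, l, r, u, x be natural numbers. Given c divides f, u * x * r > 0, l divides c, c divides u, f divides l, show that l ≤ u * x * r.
c divides f and f divides l, so c divides l. l divides c, so c = l. Because c divides u, l divides u. Then l divides u * x. Then l divides u * x * r. Since u * x * r > 0, l ≤ u * x * r.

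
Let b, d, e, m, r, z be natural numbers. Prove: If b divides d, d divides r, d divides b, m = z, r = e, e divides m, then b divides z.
d divides b and b divides d, so d = b. r = e and d divides r, so d divides e. m = z and e divides m, hence e divides z. d divides e, so d divides z. Since d = b, b divides z.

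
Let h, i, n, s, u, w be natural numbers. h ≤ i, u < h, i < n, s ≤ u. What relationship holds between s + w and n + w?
s + w < n + w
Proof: Since u < h and h ≤ i, u < i. Since s ≤ u, s < i. i < n, so s < n. Then s + w < n + w.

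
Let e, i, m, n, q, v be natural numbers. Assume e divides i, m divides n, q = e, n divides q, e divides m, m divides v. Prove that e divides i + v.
q = e and n divides q, therefore n divides e. m divides n, so m divides e. e divides m, so m = e. Since m divides v, e divides v. From e divides i, e divides i + v.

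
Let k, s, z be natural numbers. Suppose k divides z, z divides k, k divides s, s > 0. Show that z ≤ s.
k divides z and z divides k, thus k = z. k divides s and s > 0, hence k ≤ s. k = z, so z ≤ s.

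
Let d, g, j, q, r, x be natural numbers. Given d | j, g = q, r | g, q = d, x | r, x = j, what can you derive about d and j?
d = j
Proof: g = q and r | g, therefore r | q. Since x | r, x | q. Since x = j, j | q. q = d, so j | d. Since d | j, d = j.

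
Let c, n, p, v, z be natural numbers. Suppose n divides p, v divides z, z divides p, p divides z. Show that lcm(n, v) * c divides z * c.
p divides z and z divides p, hence p = z. Since n divides p, n divides z. Since v divides z, lcm(n, v) divides z. Then lcm(n, v) * c divides z * c.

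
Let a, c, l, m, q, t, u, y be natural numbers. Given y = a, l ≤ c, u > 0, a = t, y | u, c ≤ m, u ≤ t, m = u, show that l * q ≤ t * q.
y = a and y | u, hence a | u. u > 0, so a ≤ u. Since a = t, t ≤ u. u ≤ t, so u = t. m = u and c ≤ m, therefore c ≤ u. l ≤ c, so l ≤ u. u = t, so l ≤ t. Then l * q ≤ t * q.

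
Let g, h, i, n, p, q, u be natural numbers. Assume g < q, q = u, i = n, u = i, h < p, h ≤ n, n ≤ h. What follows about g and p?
g < p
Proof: q = u and u = i, therefore q = i. i = n, so q = n. Since g < q, g < n. Since h ≤ n and n ≤ h, h = n. Since h < p, n < p. From g < n, g < p.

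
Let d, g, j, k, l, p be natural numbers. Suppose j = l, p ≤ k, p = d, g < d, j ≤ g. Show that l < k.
j ≤ g and g < d, thus j < d. p = d and p ≤ k, therefore d ≤ k. Since j < d, j < k. Since j = l, l < k.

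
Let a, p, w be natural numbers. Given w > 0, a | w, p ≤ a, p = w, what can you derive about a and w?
a = w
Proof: Because a | w and w > 0, a ≤ w. p = w and p ≤ a, hence w ≤ a. Since a ≤ w, a = w.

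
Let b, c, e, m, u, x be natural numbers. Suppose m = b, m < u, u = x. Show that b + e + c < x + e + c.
m = b and m < u, hence b < u. From u = x, b < x. Then b + e < x + e. Then b + e + c < x + e + c.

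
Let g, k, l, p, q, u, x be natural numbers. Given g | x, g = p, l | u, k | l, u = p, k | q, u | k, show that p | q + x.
Because k | l and l | u, k | u. u | k, so k = u. u = p, so k = p. Since k | q, p | q. Because g = p and g | x, p | x. p | q, so p | q + x.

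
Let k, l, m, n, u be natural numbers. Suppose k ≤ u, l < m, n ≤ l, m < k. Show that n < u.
n ≤ l and l < m, therefore n < m. Since m < k, n < k. Since k ≤ u, n < u.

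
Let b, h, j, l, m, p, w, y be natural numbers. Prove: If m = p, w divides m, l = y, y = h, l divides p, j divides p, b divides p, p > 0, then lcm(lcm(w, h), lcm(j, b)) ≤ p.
Because m = p and w divides m, w divides p. l = y and y = h, hence l = h. Since l divides p, h divides p. Since w divides p, lcm(w, h) divides p. j divides p and b divides p, so lcm(j, b) divides p. lcm(w, h) divides p, so lcm(lcm(w, h), lcm(j, b)) divides p. Since p > 0, lcm(lcm(w, h), lcm(j, b)) ≤ p.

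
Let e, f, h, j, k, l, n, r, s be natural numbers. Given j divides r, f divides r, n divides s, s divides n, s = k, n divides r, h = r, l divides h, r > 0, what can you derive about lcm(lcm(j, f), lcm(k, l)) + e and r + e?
lcm(lcm(j, f), lcm(k, l)) + e ≤ r + e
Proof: j divides r and f divides r, therefore lcm(j, f) divides r. n divides s and s divides n, therefore n = s. s = k, so n = k. Since n divides r, k divides r. From h = r and l divides h, l divides r. From k divides r, lcm(k, l) divides r. Since lcm(j, f) divides r, lcm(lcm(j, f), lcm(k, l)) divides r. r > 0, so lcm(lcm(j, f), lcm(k, l)) ≤ r. Then lcm(lcm(j, f), lcm(k, l)) + e ≤ r + e.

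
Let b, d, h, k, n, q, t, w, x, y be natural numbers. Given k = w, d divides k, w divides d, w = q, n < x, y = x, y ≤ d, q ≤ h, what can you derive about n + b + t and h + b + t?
n + b + t < h + b + t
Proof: k = w and d divides k, thus d divides w. Since w divides d, d = w. Since w = q, d = q. y = x and y ≤ d, thus x ≤ d. n < x, so n < d. Since d = q, n < q. Since q ≤ h, n < h. Then n + b < h + b. Then n + b + t < h + b + t.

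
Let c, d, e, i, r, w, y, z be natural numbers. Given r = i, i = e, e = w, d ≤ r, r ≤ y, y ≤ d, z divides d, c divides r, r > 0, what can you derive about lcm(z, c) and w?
lcm(z, c) ≤ w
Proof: r = i and i = e, so r = e. Since e = w, r = w. r ≤ y and y ≤ d, so r ≤ d. Since d ≤ r, d = r. Because z divides d, z divides r. c divides r, so lcm(z, c) divides r. r > 0, so lcm(z, c) ≤ r. Because r = w, lcm(z, c) ≤ w.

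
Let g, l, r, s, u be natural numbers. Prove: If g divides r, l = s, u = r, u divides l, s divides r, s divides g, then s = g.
l = s and u divides l, so u divides s. Since u = r, r divides s. Since s divides r, r = s. Since g divides r, g divides s. s divides g, so s = g.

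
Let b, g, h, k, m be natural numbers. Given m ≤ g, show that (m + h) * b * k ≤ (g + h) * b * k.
From m ≤ g, m + h ≤ g + h. Then (m + h) * b ≤ (g + h) * b. Then (m + h) * b * k ≤ (g + h) * b * k.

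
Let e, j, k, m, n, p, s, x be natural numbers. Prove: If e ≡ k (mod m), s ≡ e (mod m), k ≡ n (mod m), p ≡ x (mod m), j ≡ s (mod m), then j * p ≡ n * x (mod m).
j ≡ s (mod m) and s ≡ e (mod m), thus j ≡ e (mod m). e ≡ k (mod m), so j ≡ k (mod m). k ≡ n (mod m), so j ≡ n (mod m). Combined with p ≡ x (mod m), by multiplying congruences, j * p ≡ n * x (mod m).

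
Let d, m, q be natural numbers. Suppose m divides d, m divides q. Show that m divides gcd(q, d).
m divides q and m divides d. Because common divisors divide the gcd, m divides gcd(q, d).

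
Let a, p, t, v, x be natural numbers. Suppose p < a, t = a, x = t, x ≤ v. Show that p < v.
Because x = t and t = a, x = a. Since x ≤ v, a ≤ v. p < a, so p < v.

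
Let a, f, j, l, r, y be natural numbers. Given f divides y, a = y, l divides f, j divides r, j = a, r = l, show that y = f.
Because j = a and a = y, j = y. r = l and j divides r, therefore j divides l. l divides f, so j divides f. Since j = y, y divides f. Since f divides y, y = f.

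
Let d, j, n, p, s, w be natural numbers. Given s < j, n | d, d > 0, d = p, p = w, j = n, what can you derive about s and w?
s < w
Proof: d = p and p = w, hence d = w. j = n and s < j, hence s < n. n | d and d > 0, therefore n ≤ d. Since s < n, s < d. Since d = w, s < w.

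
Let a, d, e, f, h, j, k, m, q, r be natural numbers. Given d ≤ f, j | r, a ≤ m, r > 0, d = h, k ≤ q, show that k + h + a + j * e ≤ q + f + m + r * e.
d = h and d ≤ f, thus h ≤ f. Since k ≤ q, k + h ≤ q + f. Since a ≤ m, k + h + a ≤ q + f + m. Because j | r and r > 0, j ≤ r. Then j * e ≤ r * e. Since k + h + a ≤ q + f + m, k + h + a + j * e ≤ q + f + m + r * e.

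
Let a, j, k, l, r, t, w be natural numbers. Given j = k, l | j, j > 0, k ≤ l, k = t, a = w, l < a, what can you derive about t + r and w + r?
t + r < w + r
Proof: l | j and j > 0, therefore l ≤ j. Since j = k, l ≤ k. k ≤ l, so l = k. Since k = t, l = t. a = w and l < a, hence l < w. l = t, so t < w. Then t + r < w + r.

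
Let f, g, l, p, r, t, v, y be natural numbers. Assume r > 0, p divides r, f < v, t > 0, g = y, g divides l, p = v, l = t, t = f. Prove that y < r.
Since l = t and g divides l, g divides t. Because g = y, y divides t. t > 0, so y ≤ t. t = f, so y ≤ f. p divides r and r > 0, thus p ≤ r. From p = v, v ≤ r. f < v, so f < r. y ≤ f, so y < r.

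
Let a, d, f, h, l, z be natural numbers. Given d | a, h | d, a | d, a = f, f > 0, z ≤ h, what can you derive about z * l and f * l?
z * l ≤ f * l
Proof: d | a and a | d, thus d = a. Since a = f, d = f. h | d, so h | f. f > 0, so h ≤ f. From z ≤ h, z ≤ f. Then z * l ≤ f * l.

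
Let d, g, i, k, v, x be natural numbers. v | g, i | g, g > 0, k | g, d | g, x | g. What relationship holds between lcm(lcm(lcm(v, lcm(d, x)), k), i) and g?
lcm(lcm(lcm(v, lcm(d, x)), k), i) ≤ g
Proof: d | g and x | g, therefore lcm(d, x) | g. Since v | g, lcm(v, lcm(d, x)) | g. Since k | g, lcm(lcm(v, lcm(d, x)), k) | g. i | g, so lcm(lcm(lcm(v, lcm(d, x)), k), i) | g. Since g > 0, lcm(lcm(lcm(v, lcm(d, x)), k), i) ≤ g.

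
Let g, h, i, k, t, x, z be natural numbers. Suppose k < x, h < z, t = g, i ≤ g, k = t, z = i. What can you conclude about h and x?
h < x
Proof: z = i and h < z, hence h < i. Since i ≤ g, h < g. k = t and t = g, thus k = g. Since k < x, g < x. h < g, so h < x.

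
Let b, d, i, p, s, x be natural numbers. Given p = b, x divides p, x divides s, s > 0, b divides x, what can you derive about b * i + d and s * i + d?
b * i + d ≤ s * i + d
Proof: From p = b and x divides p, x divides b. Since b divides x, x = b. x divides s, so b divides s. s > 0, so b ≤ s. By multiplying by a non-negative, b * i ≤ s * i. Then b * i + d ≤ s * i + d.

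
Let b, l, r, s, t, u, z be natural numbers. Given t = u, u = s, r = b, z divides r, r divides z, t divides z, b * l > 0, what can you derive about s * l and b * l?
s * l ≤ b * l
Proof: t = u and u = s, thus t = s. z divides r and r divides z, so z = r. t divides z, so t divides r. r = b, so t divides b. Because t = s, s divides b. Then s * l divides b * l. b * l > 0, so s * l ≤ b * l.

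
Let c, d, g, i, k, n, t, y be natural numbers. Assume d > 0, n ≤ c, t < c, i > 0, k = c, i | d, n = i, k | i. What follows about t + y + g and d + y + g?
t + y + g < d + y + g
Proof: From n = i and n ≤ c, i ≤ c. k | i and i > 0, so k ≤ i. k = c, so c ≤ i. Since i ≤ c, i = c. i | d, so c | d. Because d > 0, c ≤ d. Since t < c, t < d. Then t + y < d + y. Then t + y + g < d + y + g.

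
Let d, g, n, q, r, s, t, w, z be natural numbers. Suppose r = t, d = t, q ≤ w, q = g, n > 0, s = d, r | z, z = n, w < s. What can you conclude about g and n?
g < n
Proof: q = g and q ≤ w, thus g ≤ w. s = d and d = t, thus s = t. Since w < s, w < t. g ≤ w, so g < t. z = n and r | z, so r | n. n > 0, so r ≤ n. Since r = t, t ≤ n. Since g < t, g < n.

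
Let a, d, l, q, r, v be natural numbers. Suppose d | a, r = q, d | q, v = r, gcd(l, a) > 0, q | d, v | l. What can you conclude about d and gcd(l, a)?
d ≤ gcd(l, a)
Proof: Since q | d and d | q, q = d. Since r = q, r = d. Since v = r and v | l, r | l. r = d, so d | l. d | a, so d | gcd(l, a). gcd(l, a) > 0, so d ≤ gcd(l, a).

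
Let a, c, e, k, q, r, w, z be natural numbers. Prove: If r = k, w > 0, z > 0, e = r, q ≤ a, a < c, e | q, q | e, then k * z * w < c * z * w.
From e = r and r = k, e = k. q | e and e | q, therefore q = e. q ≤ a and a < c, hence q < c. q = e, so e < c. Since e = k, k < c. Since z > 0, k * z < c * z. Because w > 0, k * z * w < c * z * w.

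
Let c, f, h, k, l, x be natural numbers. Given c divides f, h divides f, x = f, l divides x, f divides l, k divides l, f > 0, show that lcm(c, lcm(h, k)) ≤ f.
Because x = f and l divides x, l divides f. Since f divides l, l = f. Since k divides l, k divides f. Since h divides f, lcm(h, k) divides f. Because c divides f, lcm(c, lcm(h, k)) divides f. Since f > 0, lcm(c, lcm(h, k)) ≤ f.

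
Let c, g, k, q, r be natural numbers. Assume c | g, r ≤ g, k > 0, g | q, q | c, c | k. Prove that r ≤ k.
Because g | q and q | c, g | c. c | g, so g = c. r ≤ g, so r ≤ c. Since c | k and k > 0, c ≤ k. Because r ≤ c, r ≤ k.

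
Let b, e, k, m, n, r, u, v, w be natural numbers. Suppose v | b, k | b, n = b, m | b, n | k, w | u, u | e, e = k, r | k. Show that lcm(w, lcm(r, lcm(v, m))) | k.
w | u and u | e, hence w | e. Since e = k, w | k. n = b and n | k, thus b | k. Since k | b, b = k. v | b and m | b, thus lcm(v, m) | b. Because b = k, lcm(v, m) | k. Because r | k, lcm(r, lcm(v, m)) | k. w | k, so lcm(w, lcm(r, lcm(v, m))) | k.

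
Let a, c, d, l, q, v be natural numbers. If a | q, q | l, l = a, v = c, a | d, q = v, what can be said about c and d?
c | d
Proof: l = a and q | l, so q | a. Because a | q, a = q. Since q = v, a = v. Since v = c, a = c. a | d, so c | d.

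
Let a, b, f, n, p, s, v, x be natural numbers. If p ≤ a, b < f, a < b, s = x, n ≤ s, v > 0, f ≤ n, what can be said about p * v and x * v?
p * v < x * v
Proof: a < b and b < f, so a < f. Since f ≤ n, a < n. p ≤ a, so p < n. n ≤ s, so p < s. Because s = x, p < x. v > 0, so p * v < x * v.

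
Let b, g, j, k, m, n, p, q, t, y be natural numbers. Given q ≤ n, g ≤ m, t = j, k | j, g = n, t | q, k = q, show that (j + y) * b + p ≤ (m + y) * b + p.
k = q and k | j, hence q | j. Because t = j and t | q, j | q. q | j, so q = j. g = n and g ≤ m, hence n ≤ m. q ≤ n, so q ≤ m. Since q = j, j ≤ m. Then j + y ≤ m + y. Then (j + y) * b ≤ (m + y) * b. Then (j + y) * b + p ≤ (m + y) * b + p.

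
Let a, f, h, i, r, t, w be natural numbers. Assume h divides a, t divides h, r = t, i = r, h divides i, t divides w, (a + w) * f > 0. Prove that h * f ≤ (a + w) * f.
i = r and h divides i, so h divides r. r = t, so h divides t. From t divides h, t = h. Since t divides w, h divides w. Since h divides a, h divides a + w. Then h * f divides (a + w) * f. Since (a + w) * f > 0, h * f ≤ (a + w) * f.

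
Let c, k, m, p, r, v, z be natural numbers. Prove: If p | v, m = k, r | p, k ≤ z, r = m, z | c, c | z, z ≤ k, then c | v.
Since z | c and c | z, z = c. Because k ≤ z and z ≤ k, k = z. Because m = k, m = z. From r = m and r | p, m | p. Since p | v, m | v. Because m = z, z | v. Since z = c, c | v.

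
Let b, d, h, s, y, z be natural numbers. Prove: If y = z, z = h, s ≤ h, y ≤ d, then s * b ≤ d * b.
y = z and y ≤ d, thus z ≤ d. Because z = h, h ≤ d. Since s ≤ h, s ≤ d. By multiplying by a non-negative, s * b ≤ d * b.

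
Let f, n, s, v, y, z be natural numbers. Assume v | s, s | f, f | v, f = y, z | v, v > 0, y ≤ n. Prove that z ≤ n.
v | s and s | f, so v | f. From f | v, v = f. f = y, so v = y. From z | v and v > 0, z ≤ v. v = y, so z ≤ y. y ≤ n, so z ≤ n.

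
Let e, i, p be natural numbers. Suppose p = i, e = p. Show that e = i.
e = p and p = i. By transitivity, e = i.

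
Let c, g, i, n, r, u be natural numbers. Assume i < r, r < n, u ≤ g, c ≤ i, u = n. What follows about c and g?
c < g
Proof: i < r and r < n, thus i < n. From c ≤ i, c < n. Because u = n and u ≤ g, n ≤ g. From c < n, c < g.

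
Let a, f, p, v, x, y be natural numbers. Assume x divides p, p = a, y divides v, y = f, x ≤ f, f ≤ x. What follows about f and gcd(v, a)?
f divides gcd(v, a)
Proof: y = f and y divides v, thus f divides v. Because x ≤ f and f ≤ x, x = f. p = a and x divides p, thus x divides a. Since x = f, f divides a. Because f divides v, f divides gcd(v, a).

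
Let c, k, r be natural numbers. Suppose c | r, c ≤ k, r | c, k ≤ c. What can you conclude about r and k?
r = k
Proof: Because r | c and c | r, r = c. Because c ≤ k and k ≤ c, c = k. Since r = c, r = k.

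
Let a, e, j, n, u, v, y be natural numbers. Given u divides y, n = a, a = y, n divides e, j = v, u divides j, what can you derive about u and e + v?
u divides e + v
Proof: n = a and a = y, thus n = y. n divides e, so y divides e. Since u divides y, u divides e. From j = v and u divides j, u divides v. u divides e, so u divides e + v.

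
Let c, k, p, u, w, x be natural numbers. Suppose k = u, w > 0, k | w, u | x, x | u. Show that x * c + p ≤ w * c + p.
Because u | x and x | u, u = x. k = u, so k = x. k | w and w > 0, so k ≤ w. k = x, so x ≤ w. Then x * c ≤ w * c. Then x * c + p ≤ w * c + p.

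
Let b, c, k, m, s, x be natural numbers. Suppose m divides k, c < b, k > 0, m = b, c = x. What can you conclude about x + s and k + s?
x + s < k + s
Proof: c = x and c < b, hence x < b. m = b and m divides k, so b divides k. Since k > 0, b ≤ k. Since x < b, x < k. Then x + s < k + s.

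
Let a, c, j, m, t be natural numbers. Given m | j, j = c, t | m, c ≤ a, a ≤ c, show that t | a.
From c ≤ a and a ≤ c, c = a. From j = c, j = a. t | m and m | j, hence t | j. Because j = a, t | a.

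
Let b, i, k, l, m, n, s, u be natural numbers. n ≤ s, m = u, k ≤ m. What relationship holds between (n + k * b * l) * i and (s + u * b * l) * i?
(n + k * b * l) * i ≤ (s + u * b * l) * i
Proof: m = u and k ≤ m, thus k ≤ u. By multiplying by a non-negative, k * b ≤ u * b. By multiplying by a non-negative, k * b * l ≤ u * b * l. n ≤ s, so n + k * b * l ≤ s + u * b * l. By multiplying by a non-negative, (n + k * b * l) * i ≤ (s + u * b * l) * i.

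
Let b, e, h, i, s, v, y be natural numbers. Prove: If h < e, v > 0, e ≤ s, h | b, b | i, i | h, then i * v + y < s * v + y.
Since h | b and b | i, h | i. i | h, so h = i. h < e, so i < e. e ≤ s, so i < s. v > 0, so i * v < s * v. Then i * v + y < s * v + y.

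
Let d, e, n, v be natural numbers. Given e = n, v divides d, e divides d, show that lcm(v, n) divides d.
e = n and e divides d, thus n divides d. Since v divides d, lcm(v, n) divides d.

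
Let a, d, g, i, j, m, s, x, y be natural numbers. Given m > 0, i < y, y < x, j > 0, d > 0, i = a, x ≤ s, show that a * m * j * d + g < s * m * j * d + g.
Because i = a and i < y, a < y. From y < x and x ≤ s, y < s. Because a < y, a < s. Using m > 0, by multiplying by a positive, a * m < s * m. From j > 0, by multiplying by a positive, a * m * j < s * m * j. Combining with d > 0, by multiplying by a positive, a * m * j * d < s * m * j * d. Then a * m * j * d + g < s * m * j * d + g.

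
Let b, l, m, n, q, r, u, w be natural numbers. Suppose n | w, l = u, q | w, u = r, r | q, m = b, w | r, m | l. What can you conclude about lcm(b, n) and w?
lcm(b, n) | w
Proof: Since r | q and q | w, r | w. w | r, so r = w. u = r, so u = w. m = b and m | l, hence b | l. l = u, so b | u. Since u = w, b | w. n | w, so lcm(b, n) | w.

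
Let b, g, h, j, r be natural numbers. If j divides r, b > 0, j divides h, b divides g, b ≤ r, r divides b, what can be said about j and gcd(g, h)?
j divides gcd(g, h)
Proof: r divides b and b > 0, thus r ≤ b. Since b ≤ r, b = r. Since b divides g, r divides g. Since j divides r, j divides g. j divides h, so j divides gcd(g, h).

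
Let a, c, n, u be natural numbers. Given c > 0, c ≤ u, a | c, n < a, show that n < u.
a | c and c > 0, therefore a ≤ c. n < a, so n < c. c ≤ u, so n < u.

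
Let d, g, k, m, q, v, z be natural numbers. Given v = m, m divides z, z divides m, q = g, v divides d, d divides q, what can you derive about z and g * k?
z divides g * k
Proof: m divides z and z divides m, thus m = z. Since v = m, v = z. v divides d and d divides q, thus v divides q. Since q = g, v divides g. v = z, so z divides g. Then z divides g * k.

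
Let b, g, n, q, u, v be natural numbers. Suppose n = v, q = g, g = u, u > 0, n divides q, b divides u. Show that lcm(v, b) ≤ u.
q = g and n divides q, thus n divides g. n = v, so v divides g. Since g = u, v divides u. Since b divides u, lcm(v, b) divides u. Since u > 0, lcm(v, b) ≤ u.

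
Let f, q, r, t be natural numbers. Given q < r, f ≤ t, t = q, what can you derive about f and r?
f < r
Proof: t = q and f ≤ t, so f ≤ q. q < r, so f < r.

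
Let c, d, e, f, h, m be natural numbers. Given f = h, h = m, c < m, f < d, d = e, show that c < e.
f = h and f < d, therefore h < d. h = m, so m < d. d = e, so m < e. Since c < m, c < e.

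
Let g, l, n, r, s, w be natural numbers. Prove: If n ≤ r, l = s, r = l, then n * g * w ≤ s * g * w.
r = l and l = s, thus r = s. n ≤ r, so n ≤ s. By multiplying by a non-negative, n * g ≤ s * g. By multiplying by a non-negative, n * g * w ≤ s * g * w.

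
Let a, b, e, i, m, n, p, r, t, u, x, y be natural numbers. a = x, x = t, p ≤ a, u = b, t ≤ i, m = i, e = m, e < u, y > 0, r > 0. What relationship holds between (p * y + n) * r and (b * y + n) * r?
(p * y + n) * r < (b * y + n) * r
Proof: From a = x and x = t, a = t. From p ≤ a, p ≤ t. e = m and e < u, hence m < u. Since m = i, i < u. t ≤ i, so t < u. u = b, so t < b. p ≤ t, so p < b. Because y > 0, p * y < b * y. Then p * y + n < b * y + n. Since r > 0, (p * y + n) * r < (b * y + n) * r.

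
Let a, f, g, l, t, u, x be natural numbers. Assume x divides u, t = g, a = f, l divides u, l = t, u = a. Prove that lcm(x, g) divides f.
u = a and a = f, so u = f. l = t and l divides u, thus t divides u. Since t = g, g divides u. x divides u, so lcm(x, g) divides u. u = f, so lcm(x, g) divides f.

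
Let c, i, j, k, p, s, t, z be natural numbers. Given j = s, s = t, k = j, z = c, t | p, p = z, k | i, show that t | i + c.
k = j and j = s, thus k = s. s = t, so k = t. Since k | i, t | i. p = z and t | p, therefore t | z. z = c, so t | c. t | i, so t | i + c.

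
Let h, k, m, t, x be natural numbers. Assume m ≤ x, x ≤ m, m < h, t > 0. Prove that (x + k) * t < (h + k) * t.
Since m ≤ x and x ≤ m, m = x. Since m < h, x < h. Then x + k < h + k. Since t > 0, by multiplying by a positive, (x + k) * t < (h + k) * t.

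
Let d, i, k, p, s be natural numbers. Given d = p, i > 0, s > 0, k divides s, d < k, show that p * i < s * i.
From d = p and d < k, p < k. Since k divides s and s > 0, k ≤ s. p < k, so p < s. Since i > 0, by multiplying by a positive, p * i < s * i.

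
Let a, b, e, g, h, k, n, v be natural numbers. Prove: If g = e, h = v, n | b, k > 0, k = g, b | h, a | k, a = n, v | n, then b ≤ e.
Because h = v and b | h, b | v. Since v | n, b | n. n | b, so n = b. k = g and g = e, hence k = e. a = n and a | k, hence n | k. k > 0, so n ≤ k. Since k = e, n ≤ e. Since n = b, b ≤ e.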